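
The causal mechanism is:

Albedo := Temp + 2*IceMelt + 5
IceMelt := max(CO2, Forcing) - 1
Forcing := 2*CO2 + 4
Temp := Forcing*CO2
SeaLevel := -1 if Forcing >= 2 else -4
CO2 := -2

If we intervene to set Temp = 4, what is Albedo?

7

do(Temp=4) replaces the equation Temp := Forcing*CO2 with the constant Temp = 4.
Forcing = 2*CO2 + 4  [with CO2=-2]  = 0
IceMelt = max(CO2, Forcing) - 1  [with CO2=-2, Forcing=0]  = -1
Albedo = Temp + 2*IceMelt + 5  [with Temp=4, IceMelt=-1]  = 7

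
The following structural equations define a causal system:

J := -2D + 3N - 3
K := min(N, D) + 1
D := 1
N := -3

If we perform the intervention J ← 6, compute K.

-2

The intervention breaks the incoming arrows to J: J := -2D + 3N - 3 no longer applies, and J = 6.
K is not downstream of the intervention, so its value is determined by the original equations.
K = min(N, D) + 1  [with N=-3, D=1]  = -2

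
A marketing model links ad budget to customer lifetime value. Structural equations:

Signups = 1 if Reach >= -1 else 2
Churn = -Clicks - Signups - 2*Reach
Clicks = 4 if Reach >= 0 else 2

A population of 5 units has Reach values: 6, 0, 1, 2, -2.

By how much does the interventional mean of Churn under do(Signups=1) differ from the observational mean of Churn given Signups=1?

Under do(Signups=1), Signups's equation is replaced by Signups=1 for every unit. Per-unit Churn: -17, -5, -7, -9, 1. Mean = -7.4.
E[Churn|Signups=1] averages over only the 4 units with Signups=1 (Reach = 6, 0, 1, 2): Churn = -17, -5, -7, -9, mean -9.5.
Difference = -7.4 − (-9.5) = 2.1.

2.1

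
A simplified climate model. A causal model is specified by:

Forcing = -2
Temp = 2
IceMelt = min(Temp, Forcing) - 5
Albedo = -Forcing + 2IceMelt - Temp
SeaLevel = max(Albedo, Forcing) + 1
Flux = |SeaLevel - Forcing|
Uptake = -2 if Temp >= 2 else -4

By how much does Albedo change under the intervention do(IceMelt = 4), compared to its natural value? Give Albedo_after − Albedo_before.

The intervention breaks the incoming arrows to IceMelt: IceMelt = min(Temp, Forcing) - 5 no longer applies, and IceMelt = 4.
Albedo = -Forcing + 2IceMelt - Temp  [with Forcing=-2, IceMelt=4, Temp=2]  = 8
Without intervention: IceMelt = min(Temp, Forcing) - 5  [with Temp=2, Forcing=-2]  = -7; Albedo = -Forcing + 2IceMelt - Temp  [with Forcing=-2, IceMelt=-7, Temp=2]  = -14.
Change = 8 − (-14) = 22.

22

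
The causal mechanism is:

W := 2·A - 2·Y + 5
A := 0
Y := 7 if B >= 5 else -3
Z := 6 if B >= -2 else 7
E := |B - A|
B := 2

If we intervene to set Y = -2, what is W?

do(Y=-2) replaces the equation Y := 7 if B >= 5 else -3 with the constant Y = -2.
W = 2·A - 2·Y + 5  [with A=0, Y=-2]  = 9

9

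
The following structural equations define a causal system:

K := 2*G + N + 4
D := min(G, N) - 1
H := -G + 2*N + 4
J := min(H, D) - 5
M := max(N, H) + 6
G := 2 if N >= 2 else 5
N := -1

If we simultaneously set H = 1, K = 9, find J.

Setting H = 1, K = 9 by intervention discards those variables' equations.
G = 2 if N >= 2 else 5  [with N=-1]  = 5
D = min(G, N) - 1  [with G=5, N=-1]  = -2
J = min(H, D) - 5  [with H=1, D=-2]  = -7

-7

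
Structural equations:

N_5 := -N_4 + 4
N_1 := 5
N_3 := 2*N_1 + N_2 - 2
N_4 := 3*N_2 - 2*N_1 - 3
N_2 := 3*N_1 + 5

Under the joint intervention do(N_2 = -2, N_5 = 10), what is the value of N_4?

-19

The joint intervention fixes N_2 = -2, N_5 = 10, removing each variable's own equation.
N_4 = 3*N_2 - 2*N_1 - 3  [with N_2=-2, N_1=5]  = -19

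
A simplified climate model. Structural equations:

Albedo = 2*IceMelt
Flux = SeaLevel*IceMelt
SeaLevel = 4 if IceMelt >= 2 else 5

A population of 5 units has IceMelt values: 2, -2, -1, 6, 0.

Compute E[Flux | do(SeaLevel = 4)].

4

Every unit gets SeaLevel=4 under the intervention. Flux values become 8, -8, -4, 24, 0; E[Flux|do(SeaLevel=4)] = 4.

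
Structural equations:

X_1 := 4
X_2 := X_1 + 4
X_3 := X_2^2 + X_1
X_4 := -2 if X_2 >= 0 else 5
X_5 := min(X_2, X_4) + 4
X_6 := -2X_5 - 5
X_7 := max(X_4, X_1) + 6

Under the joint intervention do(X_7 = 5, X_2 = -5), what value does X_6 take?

Under do(X_7 = 5, X_2 = -5), each intervened variable's structural equation is replaced by its fixed value.
X_4 = -2 if X_2 >= 0 else 5  [with X_2=-5]  = 5
X_5 = min(X_2, X_4) + 4  [with X_2=-5, X_4=5]  = -1
X_6 = -2X_5 - 5  [with X_5=-1]  = -3

-3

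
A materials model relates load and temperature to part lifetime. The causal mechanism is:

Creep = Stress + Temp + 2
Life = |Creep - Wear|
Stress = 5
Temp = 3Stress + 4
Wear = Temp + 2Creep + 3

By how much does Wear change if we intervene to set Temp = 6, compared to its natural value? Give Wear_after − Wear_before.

Under do(Temp=6), the mechanism Temp = 3Stress + 4 is discarded; Temp is fixed at 6.
Creep = Stress + Temp + 2  [with Stress=5, Temp=6]  = 13
Wear = Temp + 2Creep + 3  [with Temp=6, Creep=13]  = 35
Without intervention: Temp = 3Stress + 4  [with Stress=5]  = 19; Creep = Stress + Temp + 2  [with Stress=5, Temp=19]  = 26; Wear = Temp + 2Creep + 3  [with Temp=19, Creep=26]  = 74.
Change = 35 − 74 = -39.

-39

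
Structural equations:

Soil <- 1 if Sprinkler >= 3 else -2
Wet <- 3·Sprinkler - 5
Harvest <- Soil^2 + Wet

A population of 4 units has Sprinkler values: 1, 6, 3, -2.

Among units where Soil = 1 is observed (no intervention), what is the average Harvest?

Observing Soil=1 restricts to units where Soil's equation naturally yields 1: Sprinkler ∈ {6, 3}. In that subpopulation Harvest = 14, 5, mean 9.5.

9.5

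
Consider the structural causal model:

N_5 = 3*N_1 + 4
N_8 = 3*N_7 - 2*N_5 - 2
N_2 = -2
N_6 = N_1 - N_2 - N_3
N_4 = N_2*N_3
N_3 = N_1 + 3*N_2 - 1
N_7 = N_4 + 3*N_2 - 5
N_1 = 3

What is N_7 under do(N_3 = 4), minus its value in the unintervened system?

The intervention breaks the incoming arrows to N_3: N_3 = N_1 + 3*N_2 - 1 no longer applies, and N_3 = 4.
N_4 = N_2*N_3  [with N_2=-2, N_3=4]  = -8
N_7 = N_4 + 3*N_2 - 5  [with N_4=-8, N_2=-2]  = -19
Without intervention: N_3 = N_1 + 3*N_2 - 1  [with N_1=3, N_2=-2]  = -4; N_4 = N_2*N_3  [with N_2=-2, N_3=-4]  = 8; N_7 = N_4 + 3*N_2 - 5  [with N_4=8, N_2=-2]  = -3.
Change = -19 − (-3) = -16.

-16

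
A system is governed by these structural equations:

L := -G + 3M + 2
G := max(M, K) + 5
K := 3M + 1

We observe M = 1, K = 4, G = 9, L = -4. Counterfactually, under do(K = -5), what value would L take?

Under do(K=-5), the mechanism K := 3M + 1 is discarded; K is fixed at -5.
G = max(M, K) + 5  [with M=1, K=-5]  = 6
L = -G + 3M + 2  [with G=6, M=1]  = -1

-1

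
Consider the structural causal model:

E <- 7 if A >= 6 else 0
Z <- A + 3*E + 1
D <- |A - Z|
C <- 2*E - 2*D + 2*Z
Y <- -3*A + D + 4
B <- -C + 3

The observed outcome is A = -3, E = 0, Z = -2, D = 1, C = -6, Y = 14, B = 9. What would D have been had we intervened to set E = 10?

Under do(E=10), the mechanism E <- 7 if A >= 6 else 0 is discarded; E is fixed at 10.
Z = A + 3*E + 1  [with A=-3, E=10]  = 28
D = |A - Z|  [with A=-3, Z=28]  = 31

31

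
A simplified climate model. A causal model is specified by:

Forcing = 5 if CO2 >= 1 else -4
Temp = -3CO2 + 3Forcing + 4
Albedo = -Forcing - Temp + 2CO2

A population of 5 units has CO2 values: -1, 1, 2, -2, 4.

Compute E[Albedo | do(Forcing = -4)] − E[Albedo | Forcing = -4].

Under do(Forcing=-4), Forcing's equation is replaced by Forcing=-4 for every unit. Per-unit Albedo: 7, 17, 22, 2, 32. Mean = 16.
Observing Forcing=-4 restricts to units where Forcing's equation naturally yields -4: CO2 ∈ {-1, -2}. In that subpopulation Albedo = 7, 2, mean 4.5.
Difference = 16 − 4.5 = 11.5.

11.5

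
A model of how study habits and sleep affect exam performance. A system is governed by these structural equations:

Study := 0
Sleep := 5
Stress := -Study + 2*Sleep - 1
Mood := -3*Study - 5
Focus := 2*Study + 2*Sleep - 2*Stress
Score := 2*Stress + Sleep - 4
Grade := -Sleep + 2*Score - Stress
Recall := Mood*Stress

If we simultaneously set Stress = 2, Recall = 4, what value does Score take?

5

Setting Stress = 2, Recall = 4 by intervention discards those variables' equations.
Score = 2*Stress + Sleep - 4  [with Stress=2, Sleep=5]  = 5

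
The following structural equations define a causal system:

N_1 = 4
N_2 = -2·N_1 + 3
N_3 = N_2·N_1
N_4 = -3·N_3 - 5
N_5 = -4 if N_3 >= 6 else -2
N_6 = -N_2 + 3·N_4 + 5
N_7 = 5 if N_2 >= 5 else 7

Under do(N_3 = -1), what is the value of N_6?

4

The intervention breaks the incoming arrows to N_3: N_3 = N_2·N_1 no longer applies, and N_3 = -1.
N_2 = -2·N_1 + 3  [with N_1=4]  = -5
N_4 = -3·N_3 - 5  [with N_3=-1]  = -2
N_6 = -N_2 + 3·N_4 + 5  [with N_2=-5, N_4=-2]  = 4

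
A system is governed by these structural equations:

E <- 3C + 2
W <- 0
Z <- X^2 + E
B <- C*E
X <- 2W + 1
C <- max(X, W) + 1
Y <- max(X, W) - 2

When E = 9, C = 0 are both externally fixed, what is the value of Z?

The joint intervention fixes E = 9, C = 0, removing each variable's own equation.
X = 2W + 1  [with W=0]  = 1
Z = X^2 + E  [with X=1, E=9]  = 10

10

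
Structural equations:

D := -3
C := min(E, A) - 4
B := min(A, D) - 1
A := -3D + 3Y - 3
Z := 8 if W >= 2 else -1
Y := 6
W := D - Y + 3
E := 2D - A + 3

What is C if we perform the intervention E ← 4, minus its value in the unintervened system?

The intervention breaks the incoming arrows to E: E := 2D - A + 3 no longer applies, and E = 4.
A = -3D + 3Y - 3  [with D=-3, Y=6]  = 24
C = min(E, A) - 4  [with E=4, A=24]  = 0
Without intervention: A = -3D + 3Y - 3  [with D=-3, Y=6]  = 24; E = 2D - A + 3  [with D=-3, A=24]  = -27; C = min(E, A) - 4  [with E=-27, A=24]  = -31.
Change = 0 − (-31) = 31.

31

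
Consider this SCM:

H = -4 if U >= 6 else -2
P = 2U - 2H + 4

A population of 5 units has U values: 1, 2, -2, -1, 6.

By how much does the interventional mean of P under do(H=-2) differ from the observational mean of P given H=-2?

The intervention sets H=-2 in all 5 units regardless of U. Recomputing P per unit gives 10, 12, 4, 6, 20; average 10.4.
Observing H=-2 restricts to units where H's equation naturally yields -2: U ∈ {1, 2, -2, -1}. In that subpopulation P = 10, 12, 4, 6, mean 8.
Difference = 10.4 − 8 = 2.4.

2.4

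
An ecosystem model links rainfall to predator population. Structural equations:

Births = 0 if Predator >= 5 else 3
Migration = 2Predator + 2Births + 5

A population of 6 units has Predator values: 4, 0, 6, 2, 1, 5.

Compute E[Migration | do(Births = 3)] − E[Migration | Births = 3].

Every unit gets Births=3 under the intervention. Migration values become 19, 11, 23, 15, 13, 21; E[Migration|do(Births=3)] = 17.
Observing Births=3 restricts to units where Births's equation naturally yields 3: Predator ∈ {4, 0, 2, 1}. In that subpopulation Migration = 19, 11, 15, 13, mean 14.5.
Difference = 17 − 14.5 = 2.5.

2.5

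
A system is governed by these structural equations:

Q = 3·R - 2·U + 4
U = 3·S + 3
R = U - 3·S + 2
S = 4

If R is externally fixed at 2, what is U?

Under do(R=2), the mechanism R = U - 3·S + 2 is discarded; R is fixed at 2.
Since U is not a descendant of the intervened variable, it is unaffected.
U = 3·S + 3  [with S=4]  = 15

15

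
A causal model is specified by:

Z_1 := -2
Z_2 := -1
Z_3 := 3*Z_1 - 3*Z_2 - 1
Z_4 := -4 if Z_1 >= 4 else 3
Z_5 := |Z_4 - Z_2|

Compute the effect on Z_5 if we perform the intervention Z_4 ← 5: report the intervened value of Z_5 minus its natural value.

Intervening sets Z_4 = 5 and removes its equation (Z_4 := -4 if Z_1 >= 4 else 3).
Z_5 = |Z_4 - Z_2|  [with Z_4=5, Z_2=-1]  = 6
Without intervention: Z_4 = -4 if Z_1 >= 4 else 3  [with Z_1=-2]  = 3; Z_5 = |Z_4 - Z_2|  [with Z_4=3, Z_2=-1]  = 4.
Change = 6 − 4 = 2.

2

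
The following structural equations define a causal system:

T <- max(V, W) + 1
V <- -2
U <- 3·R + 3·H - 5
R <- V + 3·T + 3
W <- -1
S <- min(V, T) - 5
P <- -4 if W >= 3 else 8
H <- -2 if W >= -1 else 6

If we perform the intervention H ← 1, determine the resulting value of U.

1

do(H=1) replaces the equation H <- -2 if W >= -1 else 6 with the constant H = 1.
T = max(V, W) + 1  [with V=-2, W=-1]  = 0
R = V + 3·T + 3  [with V=-2, T=0]  = 1
U = 3·R + 3·H - 5  [with R=1, H=1]  = 1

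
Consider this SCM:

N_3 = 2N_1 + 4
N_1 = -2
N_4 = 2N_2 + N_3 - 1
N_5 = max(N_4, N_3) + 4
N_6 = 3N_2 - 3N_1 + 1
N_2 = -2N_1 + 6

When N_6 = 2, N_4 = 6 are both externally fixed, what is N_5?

10

Setting N_6 = 2, N_4 = 6 by intervention discards those variables' equations.
N_3 = 2N_1 + 4  [with N_1=-2]  = 0
N_5 = max(N_4, N_3) + 4  [with N_4=6, N_3=0]  = 10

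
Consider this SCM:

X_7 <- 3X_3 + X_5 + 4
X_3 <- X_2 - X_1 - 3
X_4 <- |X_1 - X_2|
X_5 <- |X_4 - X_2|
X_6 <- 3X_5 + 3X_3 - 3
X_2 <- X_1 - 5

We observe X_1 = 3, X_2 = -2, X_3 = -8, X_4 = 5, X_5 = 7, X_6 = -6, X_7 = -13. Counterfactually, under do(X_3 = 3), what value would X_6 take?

27

The intervention breaks the incoming arrows to X_3: X_3 <- X_2 - X_1 - 3 no longer applies, and X_3 = 3.
X_2 = X_1 - 5  [with X_1=3]  = -2
X_4 = |X_1 - X_2|  [with X_1=3, X_2=-2]  = 5
X_5 = |X_4 - X_2|  [with X_4=5, X_2=-2]  = 7
X_6 = 3X_5 + 3X_3 - 3  [with X_5=7, X_3=3]  = 27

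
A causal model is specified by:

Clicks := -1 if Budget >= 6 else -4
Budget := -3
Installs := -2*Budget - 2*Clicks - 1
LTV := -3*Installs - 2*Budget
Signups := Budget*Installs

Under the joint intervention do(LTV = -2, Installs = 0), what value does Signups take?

0

Under do(LTV = -2, Installs = 0), each intervened variable's structural equation is replaced by its fixed value.
Signups = Budget*Installs  [with Budget=-3, Installs=0]  = 0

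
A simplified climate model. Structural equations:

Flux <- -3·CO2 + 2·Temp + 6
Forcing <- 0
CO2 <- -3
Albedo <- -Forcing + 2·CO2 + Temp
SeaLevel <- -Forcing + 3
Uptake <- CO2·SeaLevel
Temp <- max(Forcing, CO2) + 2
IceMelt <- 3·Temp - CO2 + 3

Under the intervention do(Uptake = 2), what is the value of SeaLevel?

3

The intervention breaks the incoming arrows to Uptake: Uptake <- CO2·SeaLevel no longer applies, and Uptake = 2.
SeaLevel is not downstream of the intervention, so its value is determined by the original equations.
SeaLevel = -Forcing + 3  [with Forcing=0]  = 3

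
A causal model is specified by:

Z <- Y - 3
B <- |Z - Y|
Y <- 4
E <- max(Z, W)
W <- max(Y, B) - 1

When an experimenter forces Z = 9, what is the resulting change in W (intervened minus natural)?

1

Under do(Z=9), the mechanism Z <- Y - 3 is discarded; Z is fixed at 9.
B = |Z - Y|  [with Z=9, Y=4]  = 5
W = max(Y, B) - 1  [with Y=4, B=5]  = 4
Without intervention: Z = Y - 3  [with Y=4]  = 1; B = |Z - Y|  [with Z=1, Y=4]  = 3; W = max(Y, B) - 1  [with Y=4, B=3]  = 3.
Change = 4 − 3 = 1.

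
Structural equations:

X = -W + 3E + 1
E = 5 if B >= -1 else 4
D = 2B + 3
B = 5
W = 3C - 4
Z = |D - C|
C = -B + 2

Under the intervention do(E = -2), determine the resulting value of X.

8

Under do(E=-2), the mechanism E = 5 if B >= -1 else 4 is discarded; E is fixed at -2.
C = -B + 2  [with B=5]  = -3
W = 3C - 4  [with C=-3]  = -13
X = -W + 3E + 1  [with W=-13, E=-2]  = 8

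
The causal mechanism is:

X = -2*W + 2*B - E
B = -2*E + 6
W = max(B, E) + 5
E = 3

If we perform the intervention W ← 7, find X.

The intervention breaks the incoming arrows to W: W = max(B, E) + 5 no longer applies, and W = 7.
B = -2*E + 6  [with E=3]  = 0
X = -2*W + 2*B - E  [with W=7, B=0, E=3]  = -17

-17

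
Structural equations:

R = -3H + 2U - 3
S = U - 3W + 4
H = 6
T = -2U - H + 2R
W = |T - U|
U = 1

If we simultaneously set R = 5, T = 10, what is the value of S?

Setting R = 5, T = 10 by intervention discards those variables' equations.
W = |T - U|  [with T=10, U=1]  = 9
S = U - 3W + 4  [with U=1, W=9]  = -22

-22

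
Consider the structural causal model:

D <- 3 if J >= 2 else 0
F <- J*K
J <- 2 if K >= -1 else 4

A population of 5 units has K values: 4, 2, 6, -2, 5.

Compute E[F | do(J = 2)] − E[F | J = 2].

Under do(J=2), J's equation is replaced by J=2 for every unit. Per-unit F: 8, 4, 12, -4, 10. Mean = 6.
E[F|J=2] averages over only the 4 units with J=2 (K = 4, 2, 6, 5): F = 8, 4, 12, 10, mean 8.5.
Difference = 6 − 8.5 = -2.5.

-2.5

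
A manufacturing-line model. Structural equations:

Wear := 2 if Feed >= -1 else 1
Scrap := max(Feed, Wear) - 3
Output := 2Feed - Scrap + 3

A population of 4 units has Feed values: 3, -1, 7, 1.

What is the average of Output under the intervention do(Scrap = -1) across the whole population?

9

Every unit gets Scrap=-1 under the intervention. Output values become 10, 2, 18, 6; E[Output|do(Scrap=-1)] = 9.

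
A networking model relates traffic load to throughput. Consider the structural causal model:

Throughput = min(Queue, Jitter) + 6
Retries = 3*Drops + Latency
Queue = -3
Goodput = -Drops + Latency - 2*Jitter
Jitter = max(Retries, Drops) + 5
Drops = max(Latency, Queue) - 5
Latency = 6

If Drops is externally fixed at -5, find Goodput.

11

The intervention breaks the incoming arrows to Drops: Drops = max(Latency, Queue) - 5 no longer applies, and Drops = -5.
Retries = 3*Drops + Latency  [with Drops=-5, Latency=6]  = -9
Jitter = max(Retries, Drops) + 5  [with Retries=-9, Drops=-5]  = 0
Goodput = -Drops + Latency - 2*Jitter  [with Drops=-5, Latency=6, Jitter=0]  = 11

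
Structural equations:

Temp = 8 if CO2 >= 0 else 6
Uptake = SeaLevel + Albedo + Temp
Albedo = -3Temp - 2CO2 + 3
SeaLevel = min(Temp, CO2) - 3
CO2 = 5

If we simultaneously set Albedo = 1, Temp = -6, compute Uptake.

-14

Setting Albedo = 1, Temp = -6 by intervention discards those variables' equations.
SeaLevel = min(Temp, CO2) - 3  [with Temp=-6, CO2=5]  = -9
Uptake = SeaLevel + Albedo + Temp  [with SeaLevel=-9, Albedo=1, Temp=-6]  = -14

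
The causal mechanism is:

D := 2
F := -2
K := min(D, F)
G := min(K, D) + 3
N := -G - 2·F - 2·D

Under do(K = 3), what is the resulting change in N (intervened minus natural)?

do(K=3) replaces the equation K := min(D, F) with the constant K = 3.
G = min(K, D) + 3  [with K=3, D=2]  = 5
N = -G - 2·F - 2·D  [with G=5, F=-2, D=2]  = -5
Without intervention: K = min(D, F)  [with D=2, F=-2]  = -2; G = min(K, D) + 3  [with K=-2, D=2]  = 1; N = -G - 2·F - 2·D  [with G=1, F=-2, D=2]  = -1.
Change = -5 − (-1) = -4.

-4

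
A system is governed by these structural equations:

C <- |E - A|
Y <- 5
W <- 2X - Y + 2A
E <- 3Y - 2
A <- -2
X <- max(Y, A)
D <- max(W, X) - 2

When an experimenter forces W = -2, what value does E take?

13

Under do(W=-2), the mechanism W <- 2X - Y + 2A is discarded; W is fixed at -2.
Since E is not a descendant of the intervened variable, it is unaffected.
E = 3Y - 2  [with Y=5]  = 13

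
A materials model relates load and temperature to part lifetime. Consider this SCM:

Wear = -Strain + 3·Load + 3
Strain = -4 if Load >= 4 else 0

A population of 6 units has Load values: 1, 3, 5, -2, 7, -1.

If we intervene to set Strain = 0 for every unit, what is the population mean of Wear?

do(Strain=0) breaks Strain's dependence on Load. With Strain=0 fixed, Wear across the units is 6, 12, 18, -3, 24, 0, mean 9.5.

9.5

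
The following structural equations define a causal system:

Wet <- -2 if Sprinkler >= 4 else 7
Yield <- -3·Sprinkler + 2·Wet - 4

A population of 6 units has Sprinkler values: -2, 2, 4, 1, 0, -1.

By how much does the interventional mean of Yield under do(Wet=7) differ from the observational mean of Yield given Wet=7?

Under do(Wet=7), Wet's equation is replaced by Wet=7 for every unit. Per-unit Yield: 16, 4, -2, 7, 10, 13. Mean = 8.
E[Yield|Wet=7] averages over only the 5 units with Wet=7 (Sprinkler = -2, 2, 1, 0, -1): Yield = 16, 4, 7, 10, 13, mean 10.
Difference = 8 − 10 = -2.

-2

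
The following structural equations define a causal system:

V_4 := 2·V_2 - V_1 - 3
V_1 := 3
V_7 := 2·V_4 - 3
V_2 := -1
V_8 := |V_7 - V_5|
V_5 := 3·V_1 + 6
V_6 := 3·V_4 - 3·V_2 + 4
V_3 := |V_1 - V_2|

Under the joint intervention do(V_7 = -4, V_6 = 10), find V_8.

19

Under do(V_7 = -4, V_6 = 10), each intervened variable's structural equation is replaced by its fixed value.
V_5 = 3·V_1 + 6  [with V_1=3]  = 15
V_8 = |V_7 - V_5|  [with V_7=-4, V_5=15]  = 19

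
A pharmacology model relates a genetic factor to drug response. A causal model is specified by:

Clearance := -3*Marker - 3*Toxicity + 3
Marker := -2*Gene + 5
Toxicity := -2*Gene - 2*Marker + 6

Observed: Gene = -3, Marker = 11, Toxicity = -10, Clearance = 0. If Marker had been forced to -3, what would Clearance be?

Under do(Marker=-3), the mechanism Marker := -2*Gene + 5 is discarded; Marker is fixed at -3.
Toxicity = -2*Gene - 2*Marker + 6  [with Gene=-3, Marker=-3]  = 18
Clearance = -3*Marker - 3*Toxicity + 3  [with Marker=-3, Toxicity=18]  = -42

-42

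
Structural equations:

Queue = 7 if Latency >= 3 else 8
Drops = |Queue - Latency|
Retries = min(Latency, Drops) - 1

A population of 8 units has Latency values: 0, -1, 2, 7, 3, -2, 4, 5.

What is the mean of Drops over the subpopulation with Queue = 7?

Observing Queue=7 restricts to units where Queue's equation naturally yields 7: Latency ∈ {7, 3, 4, 5}. In that subpopulation Drops = 0, 4, 3, 2, mean 2.25.

2.25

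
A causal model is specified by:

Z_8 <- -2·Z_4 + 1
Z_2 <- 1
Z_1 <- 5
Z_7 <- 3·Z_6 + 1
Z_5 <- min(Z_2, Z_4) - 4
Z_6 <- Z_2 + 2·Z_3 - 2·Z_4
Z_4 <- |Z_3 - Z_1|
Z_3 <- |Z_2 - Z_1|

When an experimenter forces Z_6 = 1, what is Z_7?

Intervening sets Z_6 = 1 and removes its equation (Z_6 <- Z_2 + 2·Z_3 - 2·Z_4).
Z_7 = 3·Z_6 + 1  [with Z_6=1]  = 4

4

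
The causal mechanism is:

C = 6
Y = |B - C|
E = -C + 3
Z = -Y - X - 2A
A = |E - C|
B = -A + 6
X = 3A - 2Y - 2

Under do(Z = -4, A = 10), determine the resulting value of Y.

10

Under do(Z = -4, A = 10), each intervened variable's structural equation is replaced by its fixed value.
B = -A + 6  [with A=10]  = -4
Y = |B - C|  [with B=-4, C=6]  = 10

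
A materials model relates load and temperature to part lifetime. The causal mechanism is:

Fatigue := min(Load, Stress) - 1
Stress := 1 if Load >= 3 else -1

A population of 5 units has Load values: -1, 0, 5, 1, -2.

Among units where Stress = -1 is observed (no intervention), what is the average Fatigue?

E[Fatigue|Stress=-1] averages over only the 4 units with Stress=-1 (Load = -1, 0, 1, -2): Fatigue = -2, -2, -2, -3, mean -2.25.

-2.25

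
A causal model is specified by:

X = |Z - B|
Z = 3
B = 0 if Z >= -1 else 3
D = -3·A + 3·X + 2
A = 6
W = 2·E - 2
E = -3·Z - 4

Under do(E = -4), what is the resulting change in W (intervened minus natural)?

Under do(E=-4), the mechanism E = -3·Z - 4 is discarded; E is fixed at -4.
W = 2·E - 2  [with E=-4]  = -10
Without intervention: E = -3·Z - 4  [with Z=3]  = -13; W = 2·E - 2  [with E=-13]  = -28.
Change = -10 − (-28) = 18.

18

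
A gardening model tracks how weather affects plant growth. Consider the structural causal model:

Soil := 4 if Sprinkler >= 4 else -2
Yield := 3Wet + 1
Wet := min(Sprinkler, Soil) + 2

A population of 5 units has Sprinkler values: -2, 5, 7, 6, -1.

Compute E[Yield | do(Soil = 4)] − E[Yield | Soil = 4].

-6.6

The intervention sets Soil=4 in all 5 units regardless of Sprinkler. Recomputing Yield per unit gives 1, 19, 19, 19, 4; average 12.4.
E[Yield|Soil=4] averages over only the 3 units with Soil=4 (Sprinkler = 5, 7, 6): Yield = 19, 19, 19, mean 19.
Difference = 12.4 − 19 = -6.6.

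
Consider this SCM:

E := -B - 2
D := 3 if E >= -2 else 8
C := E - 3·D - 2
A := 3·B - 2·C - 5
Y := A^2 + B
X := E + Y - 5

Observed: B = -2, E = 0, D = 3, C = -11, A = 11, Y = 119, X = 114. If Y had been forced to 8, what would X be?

3

Intervening sets Y = 8 and removes its equation (Y := A^2 + B).
E = -B - 2  [with B=-2]  = 0
X = E + Y - 5  [with E=0, Y=8]  = 3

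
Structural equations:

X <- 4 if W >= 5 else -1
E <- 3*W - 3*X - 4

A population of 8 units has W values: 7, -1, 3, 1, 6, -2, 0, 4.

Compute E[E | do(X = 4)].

-9.25

Under do(X=4), X's equation is replaced by X=4 for every unit. Per-unit E: 5, -19, -7, -13, 2, -22, -16, -4. Mean = -9.25.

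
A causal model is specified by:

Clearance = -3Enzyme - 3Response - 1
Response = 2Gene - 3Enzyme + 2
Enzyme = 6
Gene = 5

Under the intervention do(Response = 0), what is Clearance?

-19

The intervention breaks the incoming arrows to Response: Response = 2Gene - 3Enzyme + 2 no longer applies, and Response = 0.
Clearance = -3Enzyme - 3Response - 1  [with Enzyme=6, Response=0]  = -19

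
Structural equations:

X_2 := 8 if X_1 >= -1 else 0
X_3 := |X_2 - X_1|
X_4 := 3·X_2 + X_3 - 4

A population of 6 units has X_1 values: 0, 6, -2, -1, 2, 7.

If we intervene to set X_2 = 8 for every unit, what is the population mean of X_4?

26

The intervention sets X_2=8 in all 6 units regardless of X_1. Recomputing X_4 per unit gives 28, 22, 30, 29, 26, 21; average 26.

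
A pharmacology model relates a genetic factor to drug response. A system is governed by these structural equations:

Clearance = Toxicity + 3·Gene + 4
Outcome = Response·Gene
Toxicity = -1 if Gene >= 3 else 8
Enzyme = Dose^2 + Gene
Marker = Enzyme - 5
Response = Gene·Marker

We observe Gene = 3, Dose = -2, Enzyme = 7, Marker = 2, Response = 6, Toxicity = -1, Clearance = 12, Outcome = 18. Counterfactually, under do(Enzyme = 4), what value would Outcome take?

-9

The intervention breaks the incoming arrows to Enzyme: Enzyme = Dose^2 + Gene no longer applies, and Enzyme = 4.
Marker = Enzyme - 5  [with Enzyme=4]  = -1
Response = Gene·Marker  [with Gene=3, Marker=-1]  = -3
Outcome = Response·Gene  [with Response=-3, Gene=3]  = -9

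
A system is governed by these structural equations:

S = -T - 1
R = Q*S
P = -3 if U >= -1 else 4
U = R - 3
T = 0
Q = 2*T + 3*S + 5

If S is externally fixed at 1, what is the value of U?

do(S=1) replaces the equation S = -T - 1 with the constant S = 1.
Q = 2*T + 3*S + 5  [with T=0, S=1]  = 8
R = Q*S  [with Q=8, S=1]  = 8
U = R - 3  [with R=8]  = 5

5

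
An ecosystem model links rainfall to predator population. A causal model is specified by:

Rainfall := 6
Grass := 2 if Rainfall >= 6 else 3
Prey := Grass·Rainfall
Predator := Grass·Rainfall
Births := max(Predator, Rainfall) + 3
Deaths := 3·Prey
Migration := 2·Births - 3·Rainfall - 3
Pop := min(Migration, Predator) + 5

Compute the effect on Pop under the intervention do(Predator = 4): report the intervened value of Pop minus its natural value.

-12

do(Predator=4) replaces the equation Predator := Grass·Rainfall with the constant Predator = 4.
Births = max(Predator, Rainfall) + 3  [with Predator=4, Rainfall=6]  = 9
Migration = 2·Births - 3·Rainfall - 3  [with Births=9, Rainfall=6]  = -3
Pop = min(Migration, Predator) + 5  [with Migration=-3, Predator=4]  = 2
Without intervention: Grass = 2 if Rainfall >= 6 else 3  [with Rainfall=6]  = 2; Predator = Grass·Rainfall  [with Grass=2, Rainfall=6]  = 12; Births = max(Predator, Rainfall) + 3  [with Predator=12, Rainfall=6]  = 15; Migration = 2·Births - 3·Rainfall - 3  [with Births=15, Rainfall=6]  = 9; Pop = min(Migration, Predator) + 5  [with Migration=9, Predator=12]  = 14.
Change = 2 − 14 = -12.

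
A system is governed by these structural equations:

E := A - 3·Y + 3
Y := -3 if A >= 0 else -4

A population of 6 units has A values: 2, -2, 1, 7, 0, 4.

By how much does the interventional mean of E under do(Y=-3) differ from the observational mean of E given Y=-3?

The intervention sets Y=-3 in all 6 units regardless of A. Recomputing E per unit gives 14, 10, 13, 19, 12, 16; average 14.
Conditioning on Y=-3 selects the 5 unit(s) with A ∈ {2, 1, 7, 0, 4}. Their E values: 14, 13, 19, 12, 16. Mean = 14.8.
Difference = 14 − 14.8 = -0.8.

-0.8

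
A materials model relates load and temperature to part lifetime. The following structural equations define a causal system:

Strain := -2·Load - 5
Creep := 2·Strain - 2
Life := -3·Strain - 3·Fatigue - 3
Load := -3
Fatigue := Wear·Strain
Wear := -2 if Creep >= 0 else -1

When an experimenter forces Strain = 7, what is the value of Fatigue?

do(Strain=7) replaces the equation Strain := -2·Load - 5 with the constant Strain = 7.
Creep = 2·Strain - 2  [with Strain=7]  = 12
Wear = -2 if Creep >= 0 else -1  [with Creep=12]  = -2
Fatigue = Wear·Strain  [with Wear=-2, Strain=7]  = -14

-14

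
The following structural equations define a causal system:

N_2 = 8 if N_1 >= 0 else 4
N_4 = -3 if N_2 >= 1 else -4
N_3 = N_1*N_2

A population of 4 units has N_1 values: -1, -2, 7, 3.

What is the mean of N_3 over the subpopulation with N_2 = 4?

-6

E[N_3|N_2=4] averages over only the 2 units with N_2=4 (N_1 = -1, -2): N_3 = -4, -8, mean -6.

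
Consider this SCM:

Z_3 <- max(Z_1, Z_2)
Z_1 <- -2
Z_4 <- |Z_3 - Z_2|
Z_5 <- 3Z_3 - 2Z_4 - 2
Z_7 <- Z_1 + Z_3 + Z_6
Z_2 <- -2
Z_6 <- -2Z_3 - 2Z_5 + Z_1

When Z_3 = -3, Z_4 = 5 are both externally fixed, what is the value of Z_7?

Under do(Z_3 = -3, Z_4 = 5), each intervened variable's structural equation is replaced by its fixed value.
Z_5 = 3Z_3 - 2Z_4 - 2  [with Z_3=-3, Z_4=5]  = -21
Z_6 = -2Z_3 - 2Z_5 + Z_1  [with Z_3=-3, Z_5=-21, Z_1=-2]  = 46
Z_7 = Z_1 + Z_3 + Z_6  [with Z_1=-2, Z_3=-3, Z_6=46]  = 41

41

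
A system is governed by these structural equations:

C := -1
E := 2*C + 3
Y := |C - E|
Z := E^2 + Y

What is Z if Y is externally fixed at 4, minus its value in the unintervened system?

The intervention breaks the incoming arrows to Y: Y := |C - E| no longer applies, and Y = 4.
E = 2*C + 3  [with C=-1]  = 1
Z = E^2 + Y  [with E=1, Y=4]  = 5
Without intervention: E = 2*C + 3  [with C=-1]  = 1; Y = |C - E|  [with C=-1, E=1]  = 2; Z = E^2 + Y  [with E=1, Y=2]  = 3.
Change = 5 − 3 = 2.

2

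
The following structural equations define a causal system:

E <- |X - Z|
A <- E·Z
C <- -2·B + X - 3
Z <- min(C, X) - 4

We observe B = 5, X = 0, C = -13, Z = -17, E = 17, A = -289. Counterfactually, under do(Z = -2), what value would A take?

Under do(Z=-2), the mechanism Z <- min(C, X) - 4 is discarded; Z is fixed at -2.
E = |X - Z|  [with X=0, Z=-2]  = 2
A = E·Z  [with E=2, Z=-2]  = -4

-4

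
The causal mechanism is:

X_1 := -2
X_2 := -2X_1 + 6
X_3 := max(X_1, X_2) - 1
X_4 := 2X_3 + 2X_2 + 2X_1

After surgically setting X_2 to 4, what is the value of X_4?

10

Under do(X_2=4), the mechanism X_2 := -2X_1 + 6 is discarded; X_2 is fixed at 4.
X_3 = max(X_1, X_2) - 1  [with X_1=-2, X_2=4]  = 3
X_4 = 2X_3 + 2X_2 + 2X_1  [with X_3=3, X_2=4, X_1=-2]  = 10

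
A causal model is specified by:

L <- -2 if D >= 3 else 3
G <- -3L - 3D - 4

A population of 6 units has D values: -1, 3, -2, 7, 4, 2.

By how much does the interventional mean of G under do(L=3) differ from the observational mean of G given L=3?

Under do(L=3), L's equation is replaced by L=3 for every unit. Per-unit G: -10, -22, -7, -34, -25, -19. Mean = -19.5.
E[G|L=3] averages over only the 3 units with L=3 (D = -1, -2, 2): G = -10, -7, -19, mean -12.
Difference = -19.5 − (-12) = -7.5.

-7.5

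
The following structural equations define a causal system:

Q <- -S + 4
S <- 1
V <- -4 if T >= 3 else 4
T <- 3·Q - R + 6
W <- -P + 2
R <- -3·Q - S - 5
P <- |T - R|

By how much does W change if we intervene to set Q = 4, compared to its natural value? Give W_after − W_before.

-9

Under do(Q=4), the mechanism Q <- -S + 4 is discarded; Q is fixed at 4.
R = -3·Q - S - 5  [with Q=4, S=1]  = -18
T = 3·Q - R + 6  [with Q=4, R=-18]  = 36
P = |T - R|  [with T=36, R=-18]  = 54
W = -P + 2  [with P=54]  = -52
Without intervention: Q = -S + 4  [with S=1]  = 3; R = -3·Q - S - 5  [with Q=3, S=1]  = -15; T = 3·Q - R + 6  [with Q=3, R=-15]  = 30; P = |T - R|  [with T=30, R=-15]  = 45; W = -P + 2  [with P=45]  = -43.
Change = -52 − (-43) = -9.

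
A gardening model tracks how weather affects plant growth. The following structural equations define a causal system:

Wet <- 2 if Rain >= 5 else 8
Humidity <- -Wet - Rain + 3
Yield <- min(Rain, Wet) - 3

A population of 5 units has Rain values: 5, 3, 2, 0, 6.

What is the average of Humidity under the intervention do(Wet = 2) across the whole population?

Every unit gets Wet=2 under the intervention. Humidity values become -4, -2, -1, 1, -5; E[Humidity|do(Wet=2)] = -2.2.

-2.2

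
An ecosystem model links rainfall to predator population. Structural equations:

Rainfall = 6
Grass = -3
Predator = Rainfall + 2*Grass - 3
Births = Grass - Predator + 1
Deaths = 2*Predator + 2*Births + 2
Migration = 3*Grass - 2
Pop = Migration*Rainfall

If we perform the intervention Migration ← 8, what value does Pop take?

Intervening sets Migration = 8 and removes its equation (Migration = 3*Grass - 2).
Pop = Migration*Rainfall  [with Migration=8, Rainfall=6]  = 48

48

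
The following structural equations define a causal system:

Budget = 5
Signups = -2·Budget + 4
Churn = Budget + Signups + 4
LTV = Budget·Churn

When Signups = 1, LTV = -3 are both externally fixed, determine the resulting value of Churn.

The joint intervention fixes Signups = 1, LTV = -3, removing each variable's own equation.
Churn = Budget + Signups + 4  [with Budget=5, Signups=1]  = 10

10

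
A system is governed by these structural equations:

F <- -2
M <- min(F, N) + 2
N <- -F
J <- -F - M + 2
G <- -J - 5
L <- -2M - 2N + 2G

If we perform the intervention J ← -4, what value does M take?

Under do(J=-4), the mechanism J <- -F - M + 2 is discarded; J is fixed at -4.
Since M is not a descendant of the intervened variable, it is unaffected.
N = -F  [with F=-2]  = 2
M = min(F, N) + 2  [with F=-2, N=2]  = 0

0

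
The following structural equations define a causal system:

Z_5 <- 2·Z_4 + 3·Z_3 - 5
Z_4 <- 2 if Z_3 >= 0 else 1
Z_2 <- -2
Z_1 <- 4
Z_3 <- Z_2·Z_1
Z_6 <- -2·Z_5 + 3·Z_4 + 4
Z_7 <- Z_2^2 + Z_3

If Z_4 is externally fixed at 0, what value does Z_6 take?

Under do(Z_4=0), the mechanism Z_4 <- 2 if Z_3 >= 0 else 1 is discarded; Z_4 is fixed at 0.
Z_3 = Z_2·Z_1  [with Z_2=-2, Z_1=4]  = -8
Z_5 = 2·Z_4 + 3·Z_3 - 5  [with Z_4=0, Z_3=-8]  = -29
Z_6 = -2·Z_5 + 3·Z_4 + 4  [with Z_5=-29, Z_4=0]  = 62

62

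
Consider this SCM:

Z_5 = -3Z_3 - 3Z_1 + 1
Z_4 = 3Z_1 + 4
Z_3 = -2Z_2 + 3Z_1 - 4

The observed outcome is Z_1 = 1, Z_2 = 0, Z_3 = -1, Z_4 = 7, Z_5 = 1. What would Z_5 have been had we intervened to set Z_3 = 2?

do(Z_3=2) replaces the equation Z_3 = -2Z_2 + 3Z_1 - 4 with the constant Z_3 = 2.
Z_5 = -3Z_3 - 3Z_1 + 1  [with Z_3=2, Z_1=1]  = -8

-8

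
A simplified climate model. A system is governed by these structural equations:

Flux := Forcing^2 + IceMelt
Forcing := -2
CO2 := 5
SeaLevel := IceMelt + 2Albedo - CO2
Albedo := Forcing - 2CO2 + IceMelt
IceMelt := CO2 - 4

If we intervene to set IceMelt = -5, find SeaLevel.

do(IceMelt=-5) replaces the equation IceMelt := CO2 - 4 with the constant IceMelt = -5.
Albedo = Forcing - 2CO2 + IceMelt  [with Forcing=-2, CO2=5, IceMelt=-5]  = -17
SeaLevel = IceMelt + 2Albedo - CO2  [with IceMelt=-5, Albedo=-17, CO2=5]  = -44

-44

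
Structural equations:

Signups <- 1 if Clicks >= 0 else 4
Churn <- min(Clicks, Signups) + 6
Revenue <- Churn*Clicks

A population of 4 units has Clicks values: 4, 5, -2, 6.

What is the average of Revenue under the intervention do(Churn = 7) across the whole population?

22.75

do(Churn=7) breaks Churn's dependence on Clicks. With Churn=7 fixed, Revenue across the units is 28, 35, -14, 42, mean 22.75.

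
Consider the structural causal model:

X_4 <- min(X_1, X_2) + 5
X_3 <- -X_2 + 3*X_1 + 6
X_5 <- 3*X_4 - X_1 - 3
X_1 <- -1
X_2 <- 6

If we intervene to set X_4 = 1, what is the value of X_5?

Intervening sets X_4 = 1 and removes its equation (X_4 <- min(X_1, X_2) + 5).
X_5 = 3*X_4 - X_1 - 3  [with X_4=1, X_1=-1]  = 1

1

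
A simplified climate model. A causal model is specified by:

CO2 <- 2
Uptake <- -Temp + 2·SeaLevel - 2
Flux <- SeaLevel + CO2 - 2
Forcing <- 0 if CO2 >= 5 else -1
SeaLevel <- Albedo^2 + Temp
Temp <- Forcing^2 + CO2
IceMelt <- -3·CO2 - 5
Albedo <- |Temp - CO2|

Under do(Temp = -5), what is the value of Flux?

The intervention breaks the incoming arrows to Temp: Temp <- Forcing^2 + CO2 no longer applies, and Temp = -5.
Albedo = |Temp - CO2|  [with Temp=-5, CO2=2]  = 7
SeaLevel = Albedo^2 + Temp  [with Albedo=7, Temp=-5]  = 44
Flux = SeaLevel + CO2 - 2  [with SeaLevel=44, CO2=2]  = 44

44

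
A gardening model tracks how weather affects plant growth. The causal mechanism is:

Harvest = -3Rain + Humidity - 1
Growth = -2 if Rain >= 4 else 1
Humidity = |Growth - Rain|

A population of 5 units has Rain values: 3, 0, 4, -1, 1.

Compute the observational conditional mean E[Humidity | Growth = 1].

1.25

Observing Growth=1 restricts to units where Growth's equation naturally yields 1: Rain ∈ {3, 0, -1, 1}. In that subpopulation Humidity = 2, 1, 2, 0, mean 1.25.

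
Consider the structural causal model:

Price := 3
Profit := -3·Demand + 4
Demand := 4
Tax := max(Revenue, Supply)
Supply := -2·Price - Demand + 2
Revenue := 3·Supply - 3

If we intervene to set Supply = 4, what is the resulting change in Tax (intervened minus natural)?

do(Supply=4) replaces the equation Supply := -2·Price - Demand + 2 with the constant Supply = 4.
Revenue = 3·Supply - 3  [with Supply=4]  = 9
Tax = max(Revenue, Supply)  [with Revenue=9, Supply=4]  = 9
Without intervention: Supply = -2·Price - Demand + 2  [with Price=3, Demand=4]  = -8; Revenue = 3·Supply - 3  [with Supply=-8]  = -27; Tax = max(Revenue, Supply)  [with Revenue=-27, Supply=-8]  = -8.
Change = 9 − (-8) = 17.

17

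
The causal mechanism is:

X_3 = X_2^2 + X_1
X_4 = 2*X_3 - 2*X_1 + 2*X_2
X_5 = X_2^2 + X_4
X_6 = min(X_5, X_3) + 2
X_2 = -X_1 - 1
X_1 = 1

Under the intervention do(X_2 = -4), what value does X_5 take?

40

do(X_2=-4) replaces the equation X_2 = -X_1 - 1 with the constant X_2 = -4.
X_3 = X_2^2 + X_1  [with X_2=-4, X_1=1]  = 17
X_4 = 2*X_3 - 2*X_1 + 2*X_2  [with X_3=17, X_1=1, X_2=-4]  = 24
X_5 = X_2^2 + X_4  [with X_2=-4, X_4=24]  = 40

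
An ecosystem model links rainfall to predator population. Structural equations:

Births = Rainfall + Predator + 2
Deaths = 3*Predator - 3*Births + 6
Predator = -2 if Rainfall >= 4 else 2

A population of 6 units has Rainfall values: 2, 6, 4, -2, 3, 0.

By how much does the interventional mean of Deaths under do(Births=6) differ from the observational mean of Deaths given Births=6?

The intervention sets Births=6 in all 6 units regardless of Rainfall. Recomputing Deaths per unit gives -6, -18, -18, -6, -6, -6; average -10.
Observing Births=6 restricts to units where Births's equation naturally yields 6: Rainfall ∈ {2, 6}. In that subpopulation Deaths = -6, -18, mean -12.
Difference = -10 − (-12) = 2.

2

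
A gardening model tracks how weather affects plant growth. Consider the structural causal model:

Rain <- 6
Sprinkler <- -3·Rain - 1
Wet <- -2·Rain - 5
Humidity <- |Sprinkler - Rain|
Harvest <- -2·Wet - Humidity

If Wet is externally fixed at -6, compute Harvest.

-13

do(Wet=-6) replaces the equation Wet <- -2·Rain - 5 with the constant Wet = -6.
Sprinkler = -3·Rain - 1  [with Rain=6]  = -19
Humidity = |Sprinkler - Rain|  [with Sprinkler=-19, Rain=6]  = 25
Harvest = -2·Wet - Humidity  [with Wet=-6, Humidity=25]  = -13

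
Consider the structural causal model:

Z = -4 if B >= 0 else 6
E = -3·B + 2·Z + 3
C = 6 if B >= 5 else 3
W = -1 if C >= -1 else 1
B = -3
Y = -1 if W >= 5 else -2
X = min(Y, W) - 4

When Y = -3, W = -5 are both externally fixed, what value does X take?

-9

Setting Y = -3, W = -5 by intervention discards those variables' equations.
X = min(Y, W) - 4  [with Y=-3, W=-5]  = -9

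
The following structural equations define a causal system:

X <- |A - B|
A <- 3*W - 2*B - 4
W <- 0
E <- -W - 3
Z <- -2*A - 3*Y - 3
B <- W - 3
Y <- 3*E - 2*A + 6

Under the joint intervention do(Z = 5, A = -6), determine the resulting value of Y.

9

Setting Z = 5, A = -6 by intervention discards those variables' equations.
E = -W - 3  [with W=0]  = -3
Y = 3*E - 2*A + 6  [with E=-3, A=-6]  = 9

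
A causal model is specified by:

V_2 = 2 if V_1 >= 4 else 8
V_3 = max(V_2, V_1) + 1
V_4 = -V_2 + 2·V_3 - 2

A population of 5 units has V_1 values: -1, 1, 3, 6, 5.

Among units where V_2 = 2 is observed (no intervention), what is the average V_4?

9

Observing V_2=2 restricts to units where V_2's equation naturally yields 2: V_1 ∈ {6, 5}. In that subpopulation V_4 = 10, 8, mean 9.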